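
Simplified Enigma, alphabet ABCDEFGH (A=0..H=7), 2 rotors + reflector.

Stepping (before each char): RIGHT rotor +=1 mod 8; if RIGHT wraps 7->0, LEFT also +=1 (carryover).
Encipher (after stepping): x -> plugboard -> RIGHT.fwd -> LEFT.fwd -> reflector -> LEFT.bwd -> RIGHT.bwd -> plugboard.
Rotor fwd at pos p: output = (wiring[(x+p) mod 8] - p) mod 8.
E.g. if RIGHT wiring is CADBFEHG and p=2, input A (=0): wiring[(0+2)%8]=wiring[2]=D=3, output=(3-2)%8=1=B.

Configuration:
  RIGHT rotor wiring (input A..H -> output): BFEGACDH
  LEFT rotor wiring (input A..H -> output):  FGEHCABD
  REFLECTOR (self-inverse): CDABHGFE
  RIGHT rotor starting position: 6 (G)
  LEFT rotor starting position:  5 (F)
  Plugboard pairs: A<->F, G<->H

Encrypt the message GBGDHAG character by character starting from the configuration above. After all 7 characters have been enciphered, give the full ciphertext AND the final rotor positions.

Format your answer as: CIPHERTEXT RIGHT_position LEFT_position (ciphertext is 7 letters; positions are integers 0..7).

Char 1 ('G'): step: R->7, L=5; G->plug->H->R->E->L->B->refl->D->L'->A->R'->A->plug->F
Char 2 ('B'): step: R->0, L->6 (L advanced); B->plug->B->R->F->L->B->refl->D->L'->A->R'->E->plug->E
Char 3 ('G'): step: R->1, L=6; G->plug->H->R->A->L->D->refl->B->L'->F->R'->C->plug->C
Char 4 ('D'): step: R->2, L=6; D->plug->D->R->A->L->D->refl->B->L'->F->R'->F->plug->A
Char 5 ('H'): step: R->3, L=6; H->plug->G->R->C->L->H->refl->E->L'->G->R'->F->plug->A
Char 6 ('A'): step: R->4, L=6; A->plug->F->R->B->L->F->refl->G->L'->E->R'->A->plug->F
Char 7 ('G'): step: R->5, L=6; G->plug->H->R->D->L->A->refl->C->L'->H->R'->F->plug->A
Final: ciphertext=FECAAFA, RIGHT=5, LEFT=6

Answer: FECAAFA 5 6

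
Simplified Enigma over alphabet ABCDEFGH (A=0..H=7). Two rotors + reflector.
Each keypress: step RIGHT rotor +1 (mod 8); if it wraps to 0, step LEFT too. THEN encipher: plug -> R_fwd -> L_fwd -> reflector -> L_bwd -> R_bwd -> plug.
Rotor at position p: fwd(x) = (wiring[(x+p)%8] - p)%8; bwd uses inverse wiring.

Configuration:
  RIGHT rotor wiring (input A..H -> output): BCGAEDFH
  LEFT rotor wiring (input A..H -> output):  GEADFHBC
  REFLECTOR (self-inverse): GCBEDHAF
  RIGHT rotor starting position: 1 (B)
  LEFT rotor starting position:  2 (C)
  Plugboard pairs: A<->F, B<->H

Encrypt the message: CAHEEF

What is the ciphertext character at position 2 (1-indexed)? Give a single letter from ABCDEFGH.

Char 1 ('C'): step: R->2, L=2; C->plug->C->R->C->L->D->refl->E->L'->G->R'->B->plug->H
Char 2 ('A'): step: R->3, L=2; A->plug->F->R->G->L->E->refl->D->L'->C->R'->D->plug->D

D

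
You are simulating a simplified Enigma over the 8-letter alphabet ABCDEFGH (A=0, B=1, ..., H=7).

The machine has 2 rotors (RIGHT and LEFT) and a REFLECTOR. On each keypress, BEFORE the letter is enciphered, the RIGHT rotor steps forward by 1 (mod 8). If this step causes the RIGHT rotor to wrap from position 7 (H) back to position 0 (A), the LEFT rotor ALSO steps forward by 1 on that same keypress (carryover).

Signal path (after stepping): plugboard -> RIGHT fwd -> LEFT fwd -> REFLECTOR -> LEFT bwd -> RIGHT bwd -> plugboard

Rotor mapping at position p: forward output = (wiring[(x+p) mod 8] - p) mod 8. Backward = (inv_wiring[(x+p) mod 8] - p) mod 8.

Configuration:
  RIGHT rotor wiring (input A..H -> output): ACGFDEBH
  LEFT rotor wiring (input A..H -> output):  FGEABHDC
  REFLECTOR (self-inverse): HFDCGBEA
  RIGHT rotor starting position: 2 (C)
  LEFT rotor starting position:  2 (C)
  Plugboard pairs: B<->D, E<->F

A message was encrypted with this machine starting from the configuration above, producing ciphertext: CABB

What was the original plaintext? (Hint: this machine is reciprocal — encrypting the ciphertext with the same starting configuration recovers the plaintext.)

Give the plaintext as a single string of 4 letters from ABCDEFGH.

Answer: GHDA

Derivation:
Char 1 ('C'): step: R->3, L=2; C->plug->C->R->B->L->G->refl->E->L'->H->R'->G->plug->G
Char 2 ('A'): step: R->4, L=2; A->plug->A->R->H->L->E->refl->G->L'->B->R'->H->plug->H
Char 3 ('B'): step: R->5, L=2; B->plug->D->R->D->L->F->refl->B->L'->E->R'->B->plug->D
Char 4 ('B'): step: R->6, L=2; B->plug->D->R->E->L->B->refl->F->L'->D->R'->A->plug->A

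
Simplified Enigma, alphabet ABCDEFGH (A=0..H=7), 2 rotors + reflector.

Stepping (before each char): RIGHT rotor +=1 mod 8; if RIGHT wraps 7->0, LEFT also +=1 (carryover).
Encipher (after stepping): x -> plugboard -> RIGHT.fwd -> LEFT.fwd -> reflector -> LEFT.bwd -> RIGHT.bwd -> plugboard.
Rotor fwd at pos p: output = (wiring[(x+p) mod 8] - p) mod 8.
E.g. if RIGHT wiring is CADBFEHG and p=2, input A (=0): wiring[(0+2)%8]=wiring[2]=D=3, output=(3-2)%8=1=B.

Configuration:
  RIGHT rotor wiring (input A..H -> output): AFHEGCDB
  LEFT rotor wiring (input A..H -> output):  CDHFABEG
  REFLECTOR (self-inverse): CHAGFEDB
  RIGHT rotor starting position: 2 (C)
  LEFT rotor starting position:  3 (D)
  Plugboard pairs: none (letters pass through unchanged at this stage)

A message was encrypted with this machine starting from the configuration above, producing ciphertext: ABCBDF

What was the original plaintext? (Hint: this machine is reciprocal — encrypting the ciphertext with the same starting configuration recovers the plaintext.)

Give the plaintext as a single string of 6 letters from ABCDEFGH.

Answer: CHFACG

Derivation:
Char 1 ('A'): step: R->3, L=3; A->plug->A->R->B->L->F->refl->E->L'->H->R'->C->plug->C
Char 2 ('B'): step: R->4, L=3; B->plug->B->R->G->L->A->refl->C->L'->A->R'->H->plug->H
Char 3 ('C'): step: R->5, L=3; C->plug->C->R->E->L->D->refl->G->L'->C->R'->F->plug->F
Char 4 ('B'): step: R->6, L=3; B->plug->B->R->D->L->B->refl->H->L'->F->R'->A->plug->A
Char 5 ('D'): step: R->7, L=3; D->plug->D->R->A->L->C->refl->A->L'->G->R'->C->plug->C
Char 6 ('F'): step: R->0, L->4 (L advanced); F->plug->F->R->C->L->A->refl->C->L'->D->R'->G->plug->G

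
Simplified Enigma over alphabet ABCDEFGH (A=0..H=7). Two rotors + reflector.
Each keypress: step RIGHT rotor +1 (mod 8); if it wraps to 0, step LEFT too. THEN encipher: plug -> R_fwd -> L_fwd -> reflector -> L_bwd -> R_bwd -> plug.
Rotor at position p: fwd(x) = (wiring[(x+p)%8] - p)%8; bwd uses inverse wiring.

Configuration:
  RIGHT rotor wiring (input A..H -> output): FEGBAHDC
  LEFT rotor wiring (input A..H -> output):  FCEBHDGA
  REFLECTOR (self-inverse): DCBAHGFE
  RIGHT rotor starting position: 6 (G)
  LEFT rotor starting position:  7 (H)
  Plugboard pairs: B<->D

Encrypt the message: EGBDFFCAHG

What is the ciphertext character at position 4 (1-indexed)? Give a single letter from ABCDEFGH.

Char 1 ('E'): step: R->7, L=7; E->plug->E->R->C->L->D->refl->A->L'->F->R'->C->plug->C
Char 2 ('G'): step: R->0, L->0 (L advanced); G->plug->G->R->D->L->B->refl->C->L'->B->R'->D->plug->B
Char 3 ('B'): step: R->1, L=0; B->plug->D->R->H->L->A->refl->D->L'->F->R'->B->plug->D
Char 4 ('D'): step: R->2, L=0; D->plug->B->R->H->L->A->refl->D->L'->F->R'->D->plug->B

B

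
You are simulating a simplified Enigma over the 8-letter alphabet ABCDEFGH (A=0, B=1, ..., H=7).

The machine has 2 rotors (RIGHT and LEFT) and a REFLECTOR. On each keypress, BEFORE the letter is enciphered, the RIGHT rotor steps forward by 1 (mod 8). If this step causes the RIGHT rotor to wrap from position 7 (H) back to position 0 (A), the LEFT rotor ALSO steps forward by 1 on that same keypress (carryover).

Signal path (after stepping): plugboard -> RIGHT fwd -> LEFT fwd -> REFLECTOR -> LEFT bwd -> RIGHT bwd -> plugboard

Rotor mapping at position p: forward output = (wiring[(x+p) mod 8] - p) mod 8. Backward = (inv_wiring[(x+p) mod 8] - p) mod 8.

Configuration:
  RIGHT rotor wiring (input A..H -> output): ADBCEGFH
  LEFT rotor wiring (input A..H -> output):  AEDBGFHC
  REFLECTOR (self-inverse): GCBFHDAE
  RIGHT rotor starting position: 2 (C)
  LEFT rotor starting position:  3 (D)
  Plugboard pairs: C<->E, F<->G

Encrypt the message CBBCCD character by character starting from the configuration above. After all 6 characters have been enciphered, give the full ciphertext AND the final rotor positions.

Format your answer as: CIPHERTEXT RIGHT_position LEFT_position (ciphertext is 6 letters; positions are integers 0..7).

Answer: EHHGEH 0 4

Derivation:
Char 1 ('C'): step: R->3, L=3; C->plug->E->R->E->L->H->refl->E->L'->D->R'->C->plug->E
Char 2 ('B'): step: R->4, L=3; B->plug->B->R->C->L->C->refl->B->L'->G->R'->H->plug->H
Char 3 ('B'): step: R->5, L=3; B->plug->B->R->A->L->G->refl->A->L'->H->R'->H->plug->H
Char 4 ('C'): step: R->6, L=3; C->plug->E->R->D->L->E->refl->H->L'->E->R'->F->plug->G
Char 5 ('C'): step: R->7, L=3; C->plug->E->R->D->L->E->refl->H->L'->E->R'->C->plug->E
Char 6 ('D'): step: R->0, L->4 (L advanced); D->plug->D->R->C->L->D->refl->F->L'->H->R'->H->plug->H
Final: ciphertext=EHHGEH, RIGHT=0, LEFT=4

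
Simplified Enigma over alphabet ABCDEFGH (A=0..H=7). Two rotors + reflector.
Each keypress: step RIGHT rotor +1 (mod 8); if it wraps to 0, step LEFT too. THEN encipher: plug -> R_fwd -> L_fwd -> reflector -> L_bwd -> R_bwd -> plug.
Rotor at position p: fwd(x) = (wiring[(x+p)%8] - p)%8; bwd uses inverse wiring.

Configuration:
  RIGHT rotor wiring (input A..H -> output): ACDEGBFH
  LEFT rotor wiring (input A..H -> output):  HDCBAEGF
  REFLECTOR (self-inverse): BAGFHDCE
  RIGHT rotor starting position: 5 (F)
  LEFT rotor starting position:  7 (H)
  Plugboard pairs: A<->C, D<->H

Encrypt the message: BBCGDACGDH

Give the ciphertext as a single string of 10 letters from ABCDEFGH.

Answer: EEGBFHFDHA

Derivation:
Char 1 ('B'): step: R->6, L=7; B->plug->B->R->B->L->A->refl->B->L'->F->R'->E->plug->E
Char 2 ('B'): step: R->7, L=7; B->plug->B->R->B->L->A->refl->B->L'->F->R'->E->plug->E
Char 3 ('C'): step: R->0, L->0 (L advanced); C->plug->A->R->A->L->H->refl->E->L'->F->R'->G->plug->G
Char 4 ('G'): step: R->1, L=0; G->plug->G->R->G->L->G->refl->C->L'->C->R'->B->plug->B
Char 5 ('D'): step: R->2, L=0; D->plug->H->R->A->L->H->refl->E->L'->F->R'->F->plug->F
Char 6 ('A'): step: R->3, L=0; A->plug->C->R->G->L->G->refl->C->L'->C->R'->D->plug->H
Char 7 ('C'): step: R->4, L=0; C->plug->A->R->C->L->C->refl->G->L'->G->R'->F->plug->F
Char 8 ('G'): step: R->5, L=0; G->plug->G->R->H->L->F->refl->D->L'->B->R'->H->plug->D
Char 9 ('D'): step: R->6, L=0; D->plug->H->R->D->L->B->refl->A->L'->E->R'->D->plug->H
Char 10 ('H'): step: R->7, L=0; H->plug->D->R->E->L->A->refl->B->L'->D->R'->C->plug->A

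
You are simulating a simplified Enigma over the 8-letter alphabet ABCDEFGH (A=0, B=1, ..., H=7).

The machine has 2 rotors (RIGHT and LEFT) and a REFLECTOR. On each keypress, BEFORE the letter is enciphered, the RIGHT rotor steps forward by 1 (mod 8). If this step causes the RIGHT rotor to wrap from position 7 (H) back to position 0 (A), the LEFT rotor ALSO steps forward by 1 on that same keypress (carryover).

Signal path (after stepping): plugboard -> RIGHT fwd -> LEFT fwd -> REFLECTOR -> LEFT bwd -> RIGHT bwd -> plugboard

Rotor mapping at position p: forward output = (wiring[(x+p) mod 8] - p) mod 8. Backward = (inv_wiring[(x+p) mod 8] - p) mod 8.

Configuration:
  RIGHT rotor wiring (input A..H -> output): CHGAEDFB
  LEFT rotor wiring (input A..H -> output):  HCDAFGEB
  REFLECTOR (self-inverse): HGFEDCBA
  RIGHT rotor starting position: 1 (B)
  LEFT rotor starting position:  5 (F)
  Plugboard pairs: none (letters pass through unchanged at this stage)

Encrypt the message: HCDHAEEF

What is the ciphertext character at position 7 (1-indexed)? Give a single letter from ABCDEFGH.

Char 1 ('H'): step: R->2, L=5; H->plug->H->R->F->L->G->refl->B->L'->A->R'->G->plug->G
Char 2 ('C'): step: R->3, L=5; C->plug->C->R->A->L->B->refl->G->L'->F->R'->A->plug->A
Char 3 ('D'): step: R->4, L=5; D->plug->D->R->F->L->G->refl->B->L'->A->R'->A->plug->A
Char 4 ('H'): step: R->5, L=5; H->plug->H->R->H->L->A->refl->H->L'->B->R'->F->plug->F
Char 5 ('A'): step: R->6, L=5; A->plug->A->R->H->L->A->refl->H->L'->B->R'->D->plug->D
Char 6 ('E'): step: R->7, L=5; E->plug->E->R->B->L->H->refl->A->L'->H->R'->D->plug->D
Char 7 ('E'): step: R->0, L->6 (L advanced); E->plug->E->R->E->L->F->refl->C->L'->F->R'->G->plug->G

G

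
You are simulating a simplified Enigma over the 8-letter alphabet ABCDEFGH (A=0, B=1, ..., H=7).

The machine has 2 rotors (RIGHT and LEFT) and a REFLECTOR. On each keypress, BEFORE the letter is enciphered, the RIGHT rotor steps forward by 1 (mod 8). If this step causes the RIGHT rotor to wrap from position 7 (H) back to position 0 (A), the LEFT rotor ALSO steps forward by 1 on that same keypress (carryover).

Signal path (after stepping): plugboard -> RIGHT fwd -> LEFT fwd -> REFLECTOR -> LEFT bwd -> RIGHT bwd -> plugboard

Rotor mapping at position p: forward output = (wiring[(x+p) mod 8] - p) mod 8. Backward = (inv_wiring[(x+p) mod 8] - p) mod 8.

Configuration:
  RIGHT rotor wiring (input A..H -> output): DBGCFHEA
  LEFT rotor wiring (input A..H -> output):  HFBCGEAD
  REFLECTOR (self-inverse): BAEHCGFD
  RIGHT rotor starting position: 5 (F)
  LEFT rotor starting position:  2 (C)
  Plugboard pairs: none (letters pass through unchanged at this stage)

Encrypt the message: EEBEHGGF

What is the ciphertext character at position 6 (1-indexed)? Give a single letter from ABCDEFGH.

Char 1 ('E'): step: R->6, L=2; E->plug->E->R->A->L->H->refl->D->L'->H->R'->G->plug->G
Char 2 ('E'): step: R->7, L=2; E->plug->E->R->D->L->C->refl->E->L'->C->R'->C->plug->C
Char 3 ('B'): step: R->0, L->3 (L advanced); B->plug->B->R->B->L->D->refl->H->L'->A->R'->H->plug->H
Char 4 ('E'): step: R->1, L=3; E->plug->E->R->G->L->C->refl->E->L'->F->R'->B->plug->B
Char 5 ('H'): step: R->2, L=3; H->plug->H->R->H->L->G->refl->F->L'->D->R'->C->plug->C
Char 6 ('G'): step: R->3, L=3; G->plug->G->R->G->L->C->refl->E->L'->F->R'->E->plug->E

E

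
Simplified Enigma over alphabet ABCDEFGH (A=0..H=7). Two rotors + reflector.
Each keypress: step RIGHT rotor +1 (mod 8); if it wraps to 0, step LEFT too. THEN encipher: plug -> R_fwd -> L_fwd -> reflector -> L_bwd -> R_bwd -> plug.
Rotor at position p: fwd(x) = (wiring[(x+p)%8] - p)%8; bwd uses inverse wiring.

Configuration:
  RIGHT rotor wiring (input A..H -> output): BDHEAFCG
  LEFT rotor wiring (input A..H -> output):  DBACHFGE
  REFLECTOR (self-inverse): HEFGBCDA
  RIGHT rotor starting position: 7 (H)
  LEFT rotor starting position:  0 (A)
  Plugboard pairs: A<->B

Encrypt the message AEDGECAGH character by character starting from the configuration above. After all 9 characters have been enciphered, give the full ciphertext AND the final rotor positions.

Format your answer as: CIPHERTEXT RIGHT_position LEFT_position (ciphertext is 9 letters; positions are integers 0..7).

Answer: HBCBFBEHD 0 2

Derivation:
Char 1 ('A'): step: R->0, L->1 (L advanced); A->plug->B->R->D->L->G->refl->D->L'->G->R'->H->plug->H
Char 2 ('E'): step: R->1, L=1; E->plug->E->R->E->L->E->refl->B->L'->C->R'->A->plug->B
Char 3 ('D'): step: R->2, L=1; D->plug->D->R->D->L->G->refl->D->L'->G->R'->C->plug->C
Char 4 ('G'): step: R->3, L=1; G->plug->G->R->A->L->A->refl->H->L'->B->R'->A->plug->B
Char 5 ('E'): step: R->4, L=1; E->plug->E->R->F->L->F->refl->C->L'->H->R'->F->plug->F
Char 6 ('C'): step: R->5, L=1; C->plug->C->R->B->L->H->refl->A->L'->A->R'->A->plug->B
Char 7 ('A'): step: R->6, L=1; A->plug->B->R->A->L->A->refl->H->L'->B->R'->E->plug->E
Char 8 ('G'): step: R->7, L=1; G->plug->G->R->G->L->D->refl->G->L'->D->R'->H->plug->H
Char 9 ('H'): step: R->0, L->2 (L advanced); H->plug->H->R->G->L->B->refl->E->L'->E->R'->D->plug->D
Final: ciphertext=HBCBFBEHD, RIGHT=0, LEFT=2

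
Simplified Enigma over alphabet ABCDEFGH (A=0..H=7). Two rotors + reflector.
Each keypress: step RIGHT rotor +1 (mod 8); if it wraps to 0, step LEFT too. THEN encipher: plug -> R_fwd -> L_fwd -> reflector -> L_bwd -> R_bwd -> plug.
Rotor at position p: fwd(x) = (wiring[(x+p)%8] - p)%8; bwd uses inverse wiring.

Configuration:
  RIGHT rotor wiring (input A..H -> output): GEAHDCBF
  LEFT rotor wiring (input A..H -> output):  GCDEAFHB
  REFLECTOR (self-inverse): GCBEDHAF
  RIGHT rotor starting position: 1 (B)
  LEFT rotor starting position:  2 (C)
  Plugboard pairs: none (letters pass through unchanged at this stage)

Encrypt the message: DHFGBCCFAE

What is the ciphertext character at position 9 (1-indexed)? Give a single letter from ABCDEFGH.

Char 1 ('D'): step: R->2, L=2; D->plug->D->R->A->L->B->refl->C->L'->B->R'->C->plug->C
Char 2 ('H'): step: R->3, L=2; H->plug->H->R->F->L->H->refl->F->L'->E->R'->A->plug->A
Char 3 ('F'): step: R->4, L=2; F->plug->F->R->A->L->B->refl->C->L'->B->R'->D->plug->D
Char 4 ('G'): step: R->5, L=2; G->plug->G->R->C->L->G->refl->A->L'->H->R'->E->plug->E
Char 5 ('B'): step: R->6, L=2; B->plug->B->R->H->L->A->refl->G->L'->C->R'->E->plug->E
Char 6 ('C'): step: R->7, L=2; C->plug->C->R->F->L->H->refl->F->L'->E->R'->F->plug->F
Char 7 ('C'): step: R->0, L->3 (L advanced); C->plug->C->R->A->L->B->refl->C->L'->C->R'->F->plug->F
Char 8 ('F'): step: R->1, L=3; F->plug->F->R->A->L->B->refl->C->L'->C->R'->D->plug->D
Char 9 ('A'): step: R->2, L=3; A->plug->A->R->G->L->H->refl->F->L'->B->R'->C->plug->C

C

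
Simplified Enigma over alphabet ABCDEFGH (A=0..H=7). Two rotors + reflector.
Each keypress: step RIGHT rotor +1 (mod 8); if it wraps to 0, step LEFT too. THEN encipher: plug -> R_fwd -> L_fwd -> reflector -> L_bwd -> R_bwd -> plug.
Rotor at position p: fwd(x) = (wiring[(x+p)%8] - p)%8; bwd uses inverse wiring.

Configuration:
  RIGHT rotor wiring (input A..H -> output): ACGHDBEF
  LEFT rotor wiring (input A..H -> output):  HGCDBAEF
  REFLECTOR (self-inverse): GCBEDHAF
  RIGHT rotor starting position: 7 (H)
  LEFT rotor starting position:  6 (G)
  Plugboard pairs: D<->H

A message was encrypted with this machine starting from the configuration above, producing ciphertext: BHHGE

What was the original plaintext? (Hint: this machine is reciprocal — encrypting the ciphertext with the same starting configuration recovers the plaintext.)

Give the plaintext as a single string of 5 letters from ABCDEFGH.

Answer: HDEED

Derivation:
Char 1 ('B'): step: R->0, L->7 (L advanced); B->plug->B->R->C->L->H->refl->F->L'->H->R'->D->plug->H
Char 2 ('H'): step: R->1, L=7; H->plug->D->R->C->L->H->refl->F->L'->H->R'->H->plug->D
Char 3 ('H'): step: R->2, L=7; H->plug->D->R->H->L->F->refl->H->L'->C->R'->E->plug->E
Char 4 ('G'): step: R->3, L=7; G->plug->G->R->H->L->F->refl->H->L'->C->R'->E->plug->E
Char 5 ('E'): step: R->4, L=7; E->plug->E->R->E->L->E->refl->D->L'->D->R'->H->plug->D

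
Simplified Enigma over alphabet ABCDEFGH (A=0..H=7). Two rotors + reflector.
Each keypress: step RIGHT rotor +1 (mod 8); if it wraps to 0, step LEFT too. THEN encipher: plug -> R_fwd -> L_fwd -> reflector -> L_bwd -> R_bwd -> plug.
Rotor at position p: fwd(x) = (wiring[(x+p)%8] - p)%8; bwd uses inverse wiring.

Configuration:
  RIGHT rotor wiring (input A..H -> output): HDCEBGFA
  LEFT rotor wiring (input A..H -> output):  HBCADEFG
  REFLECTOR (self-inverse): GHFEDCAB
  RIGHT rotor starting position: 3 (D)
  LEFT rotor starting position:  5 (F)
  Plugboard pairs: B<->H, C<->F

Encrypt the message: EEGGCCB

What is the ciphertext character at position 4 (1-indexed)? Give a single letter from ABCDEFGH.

Char 1 ('E'): step: R->4, L=5; E->plug->E->R->D->L->C->refl->F->L'->F->R'->A->plug->A
Char 2 ('E'): step: R->5, L=5; E->plug->E->R->G->L->D->refl->E->L'->E->R'->H->plug->B
Char 3 ('G'): step: R->6, L=5; G->plug->G->R->D->L->C->refl->F->L'->F->R'->D->plug->D
Char 4 ('G'): step: R->7, L=5; G->plug->G->R->H->L->G->refl->A->L'->B->R'->A->plug->A

A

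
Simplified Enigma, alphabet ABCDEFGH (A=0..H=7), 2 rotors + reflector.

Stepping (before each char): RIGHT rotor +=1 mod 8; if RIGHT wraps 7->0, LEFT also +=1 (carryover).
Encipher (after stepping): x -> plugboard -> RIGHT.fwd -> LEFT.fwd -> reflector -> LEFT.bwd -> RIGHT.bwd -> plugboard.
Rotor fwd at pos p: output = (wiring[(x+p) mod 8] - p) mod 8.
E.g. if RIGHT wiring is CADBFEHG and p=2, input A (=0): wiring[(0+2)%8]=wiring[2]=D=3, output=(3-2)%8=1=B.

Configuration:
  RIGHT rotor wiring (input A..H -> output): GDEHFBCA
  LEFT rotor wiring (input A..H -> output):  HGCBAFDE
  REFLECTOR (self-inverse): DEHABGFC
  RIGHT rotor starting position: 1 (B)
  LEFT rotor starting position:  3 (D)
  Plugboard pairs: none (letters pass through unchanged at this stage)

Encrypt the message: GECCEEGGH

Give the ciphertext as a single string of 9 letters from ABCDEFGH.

Answer: BAHEHAECE

Derivation:
Char 1 ('G'): step: R->2, L=3; G->plug->G->R->E->L->B->refl->E->L'->F->R'->B->plug->B
Char 2 ('E'): step: R->3, L=3; E->plug->E->R->F->L->E->refl->B->L'->E->R'->A->plug->A
Char 3 ('C'): step: R->4, L=3; C->plug->C->R->G->L->D->refl->A->L'->D->R'->H->plug->H
Char 4 ('C'): step: R->5, L=3; C->plug->C->R->D->L->A->refl->D->L'->G->R'->E->plug->E
Char 5 ('E'): step: R->6, L=3; E->plug->E->R->G->L->D->refl->A->L'->D->R'->H->plug->H
Char 6 ('E'): step: R->7, L=3; E->plug->E->R->A->L->G->refl->F->L'->B->R'->A->plug->A
Char 7 ('G'): step: R->0, L->4 (L advanced); G->plug->G->R->C->L->H->refl->C->L'->F->R'->E->plug->E
Char 8 ('G'): step: R->1, L=4; G->plug->G->R->H->L->F->refl->G->L'->G->R'->C->plug->C
Char 9 ('H'): step: R->2, L=4; H->plug->H->R->B->L->B->refl->E->L'->A->R'->E->plug->E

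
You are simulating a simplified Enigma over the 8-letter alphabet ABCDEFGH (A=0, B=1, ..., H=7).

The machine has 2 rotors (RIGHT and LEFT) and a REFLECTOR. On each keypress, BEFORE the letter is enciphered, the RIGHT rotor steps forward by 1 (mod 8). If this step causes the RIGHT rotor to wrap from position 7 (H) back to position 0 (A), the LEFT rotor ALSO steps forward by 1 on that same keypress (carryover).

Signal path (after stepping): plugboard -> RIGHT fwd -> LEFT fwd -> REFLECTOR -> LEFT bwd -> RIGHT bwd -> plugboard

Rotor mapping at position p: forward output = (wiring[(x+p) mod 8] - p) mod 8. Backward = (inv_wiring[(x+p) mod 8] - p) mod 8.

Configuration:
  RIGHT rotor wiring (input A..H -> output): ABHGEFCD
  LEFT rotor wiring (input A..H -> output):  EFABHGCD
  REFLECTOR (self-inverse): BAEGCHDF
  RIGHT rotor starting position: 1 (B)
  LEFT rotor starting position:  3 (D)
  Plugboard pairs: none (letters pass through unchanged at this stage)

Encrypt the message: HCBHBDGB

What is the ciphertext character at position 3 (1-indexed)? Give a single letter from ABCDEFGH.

Char 1 ('H'): step: R->2, L=3; H->plug->H->R->H->L->F->refl->H->L'->D->R'->D->plug->D
Char 2 ('C'): step: R->3, L=3; C->plug->C->R->C->L->D->refl->G->L'->A->R'->E->plug->E
Char 3 ('B'): step: R->4, L=3; B->plug->B->R->B->L->E->refl->C->L'->G->R'->C->plug->C

C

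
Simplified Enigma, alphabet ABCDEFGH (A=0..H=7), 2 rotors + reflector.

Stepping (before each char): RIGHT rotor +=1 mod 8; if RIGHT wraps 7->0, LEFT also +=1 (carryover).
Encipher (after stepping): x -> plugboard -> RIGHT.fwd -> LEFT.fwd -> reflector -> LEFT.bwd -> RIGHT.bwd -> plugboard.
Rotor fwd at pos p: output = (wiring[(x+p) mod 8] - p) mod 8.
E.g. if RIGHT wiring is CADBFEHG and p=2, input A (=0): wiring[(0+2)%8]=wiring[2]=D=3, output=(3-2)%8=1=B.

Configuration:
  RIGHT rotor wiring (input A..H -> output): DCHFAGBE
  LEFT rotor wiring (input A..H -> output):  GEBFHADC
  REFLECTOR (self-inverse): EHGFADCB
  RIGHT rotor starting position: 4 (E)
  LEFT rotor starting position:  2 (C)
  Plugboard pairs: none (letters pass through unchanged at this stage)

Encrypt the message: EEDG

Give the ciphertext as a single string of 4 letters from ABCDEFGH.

Char 1 ('E'): step: R->5, L=2; E->plug->E->R->F->L->A->refl->E->L'->G->R'->D->plug->D
Char 2 ('E'): step: R->6, L=2; E->plug->E->R->B->L->D->refl->F->L'->C->R'->G->plug->G
Char 3 ('D'): step: R->7, L=2; D->plug->D->R->A->L->H->refl->B->L'->E->R'->B->plug->B
Char 4 ('G'): step: R->0, L->3 (L advanced); G->plug->G->R->B->L->E->refl->A->L'->D->R'->A->plug->A

Answer: DGBA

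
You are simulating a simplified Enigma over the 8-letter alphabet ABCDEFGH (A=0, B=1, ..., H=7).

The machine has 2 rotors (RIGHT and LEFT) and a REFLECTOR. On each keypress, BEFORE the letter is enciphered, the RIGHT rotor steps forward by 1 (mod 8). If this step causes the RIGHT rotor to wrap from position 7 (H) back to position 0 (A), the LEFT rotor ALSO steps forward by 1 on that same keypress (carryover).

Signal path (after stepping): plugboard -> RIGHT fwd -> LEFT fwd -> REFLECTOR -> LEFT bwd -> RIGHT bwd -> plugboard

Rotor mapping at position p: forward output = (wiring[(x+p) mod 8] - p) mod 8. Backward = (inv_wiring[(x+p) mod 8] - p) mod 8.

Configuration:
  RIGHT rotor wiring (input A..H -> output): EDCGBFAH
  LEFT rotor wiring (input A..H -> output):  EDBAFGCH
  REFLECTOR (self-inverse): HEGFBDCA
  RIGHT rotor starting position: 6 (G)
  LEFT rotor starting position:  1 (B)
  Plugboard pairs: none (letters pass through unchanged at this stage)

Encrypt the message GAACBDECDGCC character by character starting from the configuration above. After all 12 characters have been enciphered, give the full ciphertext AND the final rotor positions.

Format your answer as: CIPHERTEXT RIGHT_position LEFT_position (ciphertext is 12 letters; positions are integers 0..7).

Char 1 ('G'): step: R->7, L=1; G->plug->G->R->G->L->G->refl->C->L'->A->R'->A->plug->A
Char 2 ('A'): step: R->0, L->2 (L advanced); A->plug->A->R->E->L->A->refl->H->L'->A->R'->G->plug->G
Char 3 ('A'): step: R->1, L=2; A->plug->A->R->C->L->D->refl->F->L'->F->R'->C->plug->C
Char 4 ('C'): step: R->2, L=2; C->plug->C->R->H->L->B->refl->E->L'->D->R'->D->plug->D
Char 5 ('B'): step: R->3, L=2; B->plug->B->R->G->L->C->refl->G->L'->B->R'->F->plug->F
Char 6 ('D'): step: R->4, L=2; D->plug->D->R->D->L->E->refl->B->L'->H->R'->F->plug->F
Char 7 ('E'): step: R->5, L=2; E->plug->E->R->G->L->C->refl->G->L'->B->R'->G->plug->G
Char 8 ('C'): step: R->6, L=2; C->plug->C->R->G->L->C->refl->G->L'->B->R'->B->plug->B
Char 9 ('D'): step: R->7, L=2; D->plug->D->R->D->L->E->refl->B->L'->H->R'->E->plug->E
Char 10 ('G'): step: R->0, L->3 (L advanced); G->plug->G->R->A->L->F->refl->D->L'->C->R'->C->plug->C
Char 11 ('C'): step: R->1, L=3; C->plug->C->R->F->L->B->refl->E->L'->E->R'->E->plug->E
Char 12 ('C'): step: R->2, L=3; C->plug->C->R->H->L->G->refl->C->L'->B->R'->H->plug->H
Final: ciphertext=AGCDFFGBECEH, RIGHT=2, LEFT=3

Answer: AGCDFFGBECEH 2 3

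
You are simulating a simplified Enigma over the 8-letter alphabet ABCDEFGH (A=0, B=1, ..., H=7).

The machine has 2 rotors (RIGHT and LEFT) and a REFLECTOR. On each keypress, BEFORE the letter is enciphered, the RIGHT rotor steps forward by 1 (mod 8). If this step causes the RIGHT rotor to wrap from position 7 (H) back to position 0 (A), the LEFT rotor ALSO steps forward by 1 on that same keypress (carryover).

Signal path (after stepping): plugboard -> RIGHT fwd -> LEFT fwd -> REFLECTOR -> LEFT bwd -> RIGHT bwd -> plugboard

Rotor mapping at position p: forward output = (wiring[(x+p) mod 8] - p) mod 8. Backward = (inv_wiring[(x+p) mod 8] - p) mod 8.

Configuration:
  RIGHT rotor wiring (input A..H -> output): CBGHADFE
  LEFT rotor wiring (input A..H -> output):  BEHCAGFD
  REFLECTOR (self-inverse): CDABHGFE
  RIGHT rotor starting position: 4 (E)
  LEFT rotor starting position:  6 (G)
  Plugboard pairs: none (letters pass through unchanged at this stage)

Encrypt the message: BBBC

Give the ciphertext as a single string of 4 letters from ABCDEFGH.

Char 1 ('B'): step: R->5, L=6; B->plug->B->R->A->L->H->refl->E->L'->F->R'->D->plug->D
Char 2 ('B'): step: R->6, L=6; B->plug->B->R->G->L->C->refl->A->L'->H->R'->A->plug->A
Char 3 ('B'): step: R->7, L=6; B->plug->B->R->D->L->G->refl->F->L'->B->R'->F->plug->F
Char 4 ('C'): step: R->0, L->7 (L advanced); C->plug->C->R->G->L->H->refl->E->L'->A->R'->E->plug->E

Answer: DAFE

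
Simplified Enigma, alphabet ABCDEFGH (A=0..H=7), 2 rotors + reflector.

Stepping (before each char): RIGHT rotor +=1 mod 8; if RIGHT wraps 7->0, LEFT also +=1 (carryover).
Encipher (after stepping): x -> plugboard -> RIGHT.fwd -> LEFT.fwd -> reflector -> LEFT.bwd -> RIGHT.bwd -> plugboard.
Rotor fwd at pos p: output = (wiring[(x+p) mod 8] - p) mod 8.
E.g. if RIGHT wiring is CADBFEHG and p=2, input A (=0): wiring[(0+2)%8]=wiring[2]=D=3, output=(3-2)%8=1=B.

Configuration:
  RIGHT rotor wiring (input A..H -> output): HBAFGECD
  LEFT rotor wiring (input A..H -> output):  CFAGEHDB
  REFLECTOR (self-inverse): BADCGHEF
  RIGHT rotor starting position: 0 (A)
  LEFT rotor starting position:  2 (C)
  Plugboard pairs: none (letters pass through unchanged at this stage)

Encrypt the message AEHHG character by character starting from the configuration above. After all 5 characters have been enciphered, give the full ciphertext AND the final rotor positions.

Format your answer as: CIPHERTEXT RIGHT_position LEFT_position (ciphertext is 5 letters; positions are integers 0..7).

Answer: FFBBH 5 2

Derivation:
Char 1 ('A'): step: R->1, L=2; A->plug->A->R->A->L->G->refl->E->L'->B->R'->F->plug->F
Char 2 ('E'): step: R->2, L=2; E->plug->E->R->A->L->G->refl->E->L'->B->R'->F->plug->F
Char 3 ('H'): step: R->3, L=2; H->plug->H->R->F->L->H->refl->F->L'->D->R'->B->plug->B
Char 4 ('H'): step: R->4, L=2; H->plug->H->R->B->L->E->refl->G->L'->A->R'->B->plug->B
Char 5 ('G'): step: R->5, L=2; G->plug->G->R->A->L->G->refl->E->L'->B->R'->H->plug->H
Final: ciphertext=FFBBH, RIGHT=5, LEFT=2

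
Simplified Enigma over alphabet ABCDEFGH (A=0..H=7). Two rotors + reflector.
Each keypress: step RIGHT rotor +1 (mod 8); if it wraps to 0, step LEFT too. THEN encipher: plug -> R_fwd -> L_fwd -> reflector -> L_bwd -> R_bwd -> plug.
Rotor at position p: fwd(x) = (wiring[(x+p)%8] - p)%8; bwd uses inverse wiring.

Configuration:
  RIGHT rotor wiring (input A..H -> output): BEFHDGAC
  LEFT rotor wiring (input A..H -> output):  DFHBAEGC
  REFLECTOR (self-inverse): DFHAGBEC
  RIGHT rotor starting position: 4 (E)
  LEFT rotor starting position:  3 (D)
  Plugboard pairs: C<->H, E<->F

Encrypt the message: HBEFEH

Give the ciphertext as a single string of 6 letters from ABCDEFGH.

Char 1 ('H'): step: R->5, L=3; H->plug->C->R->F->L->A->refl->D->L'->D->R'->B->plug->B
Char 2 ('B'): step: R->6, L=3; B->plug->B->R->E->L->H->refl->C->L'->G->R'->D->plug->D
Char 3 ('E'): step: R->7, L=3; E->plug->F->R->E->L->H->refl->C->L'->G->R'->D->plug->D
Char 4 ('F'): step: R->0, L->4 (L advanced); F->plug->E->R->D->L->G->refl->E->L'->A->R'->G->plug->G
Char 5 ('E'): step: R->1, L=4; E->plug->F->R->H->L->F->refl->B->L'->F->R'->E->plug->F
Char 6 ('H'): step: R->2, L=4; H->plug->C->R->B->L->A->refl->D->L'->G->R'->E->plug->F

Answer: BDDGFF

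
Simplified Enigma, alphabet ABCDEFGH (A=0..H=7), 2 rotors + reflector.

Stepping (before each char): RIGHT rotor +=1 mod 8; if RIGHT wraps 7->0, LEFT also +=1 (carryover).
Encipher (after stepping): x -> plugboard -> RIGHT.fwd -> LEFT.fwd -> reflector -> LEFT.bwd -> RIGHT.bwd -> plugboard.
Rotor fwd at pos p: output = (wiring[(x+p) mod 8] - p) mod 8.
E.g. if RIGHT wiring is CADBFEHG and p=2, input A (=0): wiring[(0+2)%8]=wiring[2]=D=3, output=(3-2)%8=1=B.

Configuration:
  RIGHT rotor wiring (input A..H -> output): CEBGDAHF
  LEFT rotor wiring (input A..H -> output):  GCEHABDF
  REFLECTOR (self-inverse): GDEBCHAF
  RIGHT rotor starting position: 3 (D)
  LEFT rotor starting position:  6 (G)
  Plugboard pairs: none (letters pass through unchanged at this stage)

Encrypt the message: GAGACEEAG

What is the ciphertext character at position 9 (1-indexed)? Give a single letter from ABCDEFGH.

Char 1 ('G'): step: R->4, L=6; G->plug->G->R->F->L->B->refl->D->L'->H->R'->A->plug->A
Char 2 ('A'): step: R->5, L=6; A->plug->A->R->D->L->E->refl->C->L'->G->R'->H->plug->H
Char 3 ('G'): step: R->6, L=6; G->plug->G->R->F->L->B->refl->D->L'->H->R'->B->plug->B
Char 4 ('A'): step: R->7, L=6; A->plug->A->R->G->L->C->refl->E->L'->D->R'->B->plug->B
Char 5 ('C'): step: R->0, L->7 (L advanced); C->plug->C->R->B->L->H->refl->F->L'->D->R'->E->plug->E
Char 6 ('E'): step: R->1, L=7; E->plug->E->R->H->L->E->refl->C->L'->G->R'->F->plug->F
Char 7 ('E'): step: R->2, L=7; E->plug->E->R->F->L->B->refl->D->L'->C->R'->H->plug->H
Char 8 ('A'): step: R->3, L=7; A->plug->A->R->D->L->F->refl->H->L'->B->R'->G->plug->G
Char 9 ('G'): step: R->4, L=7; G->plug->G->R->F->L->B->refl->D->L'->C->R'->H->plug->H

H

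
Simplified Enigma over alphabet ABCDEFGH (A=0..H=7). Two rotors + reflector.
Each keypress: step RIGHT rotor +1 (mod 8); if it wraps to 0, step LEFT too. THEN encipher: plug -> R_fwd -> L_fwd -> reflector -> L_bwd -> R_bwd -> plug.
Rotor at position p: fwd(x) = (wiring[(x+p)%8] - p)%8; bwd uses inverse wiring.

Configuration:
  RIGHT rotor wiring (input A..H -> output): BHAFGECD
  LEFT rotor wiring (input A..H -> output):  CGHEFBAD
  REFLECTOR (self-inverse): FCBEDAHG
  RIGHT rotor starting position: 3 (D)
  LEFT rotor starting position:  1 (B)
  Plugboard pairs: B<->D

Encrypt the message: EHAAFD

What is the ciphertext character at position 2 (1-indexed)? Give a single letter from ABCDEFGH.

Char 1 ('E'): step: R->4, L=1; E->plug->E->R->F->L->H->refl->G->L'->B->R'->H->plug->H
Char 2 ('H'): step: R->5, L=1; H->plug->H->R->B->L->G->refl->H->L'->F->R'->B->plug->D

D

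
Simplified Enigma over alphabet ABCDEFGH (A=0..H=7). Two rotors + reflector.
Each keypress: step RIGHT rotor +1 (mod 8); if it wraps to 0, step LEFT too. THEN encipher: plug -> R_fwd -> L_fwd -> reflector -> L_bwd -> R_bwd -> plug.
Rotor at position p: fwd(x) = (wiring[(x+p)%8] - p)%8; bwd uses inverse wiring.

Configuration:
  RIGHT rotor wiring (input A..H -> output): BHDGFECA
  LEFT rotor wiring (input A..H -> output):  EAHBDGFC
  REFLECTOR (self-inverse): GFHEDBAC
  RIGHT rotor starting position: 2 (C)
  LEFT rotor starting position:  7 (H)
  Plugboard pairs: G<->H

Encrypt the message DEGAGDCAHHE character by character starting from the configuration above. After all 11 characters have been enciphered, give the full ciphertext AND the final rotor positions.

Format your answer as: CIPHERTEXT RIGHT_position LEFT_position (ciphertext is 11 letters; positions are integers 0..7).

Char 1 ('D'): step: R->3, L=7; D->plug->D->R->H->L->G->refl->A->L'->D->R'->A->plug->A
Char 2 ('E'): step: R->4, L=7; E->plug->E->R->F->L->E->refl->D->L'->A->R'->B->plug->B
Char 3 ('G'): step: R->5, L=7; G->plug->H->R->A->L->D->refl->E->L'->F->R'->B->plug->B
Char 4 ('A'): step: R->6, L=7; A->plug->A->R->E->L->C->refl->H->L'->G->R'->H->plug->G
Char 5 ('G'): step: R->7, L=7; G->plug->H->R->D->L->A->refl->G->L'->H->R'->E->plug->E
Char 6 ('D'): step: R->0, L->0 (L advanced); D->plug->D->R->G->L->F->refl->B->L'->D->R'->C->plug->C
Char 7 ('C'): step: R->1, L=0; C->plug->C->R->F->L->G->refl->A->L'->B->R'->F->plug->F
Char 8 ('A'): step: R->2, L=0; A->plug->A->R->B->L->A->refl->G->L'->F->R'->H->plug->G
Char 9 ('H'): step: R->3, L=0; H->plug->G->R->E->L->D->refl->E->L'->A->R'->H->plug->G
Char 10 ('H'): step: R->4, L=0; H->plug->G->R->H->L->C->refl->H->L'->C->R'->H->plug->G
Char 11 ('E'): step: R->5, L=0; E->plug->E->R->C->L->H->refl->C->L'->H->R'->A->plug->A
Final: ciphertext=ABBGECFGGGA, RIGHT=5, LEFT=0

Answer: ABBGECFGGGA 5 0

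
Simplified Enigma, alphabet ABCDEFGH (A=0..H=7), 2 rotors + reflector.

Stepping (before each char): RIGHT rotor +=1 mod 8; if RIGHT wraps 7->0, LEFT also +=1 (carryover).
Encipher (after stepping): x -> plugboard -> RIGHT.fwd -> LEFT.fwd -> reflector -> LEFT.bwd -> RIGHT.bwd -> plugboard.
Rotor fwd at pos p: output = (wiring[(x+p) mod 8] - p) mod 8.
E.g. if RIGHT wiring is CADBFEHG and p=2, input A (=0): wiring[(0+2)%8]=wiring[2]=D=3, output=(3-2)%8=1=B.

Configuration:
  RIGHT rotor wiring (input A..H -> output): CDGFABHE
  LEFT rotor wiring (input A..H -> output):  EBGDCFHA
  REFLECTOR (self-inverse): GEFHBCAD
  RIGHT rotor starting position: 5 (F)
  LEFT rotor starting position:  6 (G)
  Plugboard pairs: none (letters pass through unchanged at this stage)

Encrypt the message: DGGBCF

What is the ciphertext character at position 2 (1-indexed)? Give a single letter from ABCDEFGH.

Char 1 ('D'): step: R->6, L=6; D->plug->D->R->F->L->F->refl->C->L'->B->R'->A->plug->A
Char 2 ('G'): step: R->7, L=6; G->plug->G->R->C->L->G->refl->A->L'->E->R'->C->plug->C

C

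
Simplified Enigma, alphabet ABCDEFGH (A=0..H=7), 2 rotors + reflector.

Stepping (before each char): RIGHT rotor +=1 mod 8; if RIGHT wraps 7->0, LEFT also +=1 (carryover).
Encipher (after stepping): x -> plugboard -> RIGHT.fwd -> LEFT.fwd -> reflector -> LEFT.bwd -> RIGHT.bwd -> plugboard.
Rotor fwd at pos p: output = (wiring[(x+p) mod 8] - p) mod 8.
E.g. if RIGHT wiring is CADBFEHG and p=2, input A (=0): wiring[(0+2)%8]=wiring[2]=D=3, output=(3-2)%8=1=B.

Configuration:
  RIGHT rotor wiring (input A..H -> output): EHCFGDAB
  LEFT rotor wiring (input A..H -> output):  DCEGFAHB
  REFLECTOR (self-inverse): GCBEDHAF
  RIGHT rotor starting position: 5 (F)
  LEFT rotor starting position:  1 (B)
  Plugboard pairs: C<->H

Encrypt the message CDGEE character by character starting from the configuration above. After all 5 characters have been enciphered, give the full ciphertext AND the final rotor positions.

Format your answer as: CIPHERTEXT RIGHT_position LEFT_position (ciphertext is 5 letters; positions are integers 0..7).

Char 1 ('C'): step: R->6, L=1; C->plug->H->R->F->L->G->refl->A->L'->G->R'->C->plug->H
Char 2 ('D'): step: R->7, L=1; D->plug->D->R->D->L->E->refl->D->L'->B->R'->H->plug->C
Char 3 ('G'): step: R->0, L->2 (L advanced); G->plug->G->R->A->L->C->refl->B->L'->G->R'->E->plug->E
Char 4 ('E'): step: R->1, L=2; E->plug->E->R->C->L->D->refl->E->L'->B->R'->B->plug->B
Char 5 ('E'): step: R->2, L=2; E->plug->E->R->G->L->B->refl->C->L'->A->R'->A->plug->A
Final: ciphertext=HCEBA, RIGHT=2, LEFT=2

Answer: HCEBA 2 2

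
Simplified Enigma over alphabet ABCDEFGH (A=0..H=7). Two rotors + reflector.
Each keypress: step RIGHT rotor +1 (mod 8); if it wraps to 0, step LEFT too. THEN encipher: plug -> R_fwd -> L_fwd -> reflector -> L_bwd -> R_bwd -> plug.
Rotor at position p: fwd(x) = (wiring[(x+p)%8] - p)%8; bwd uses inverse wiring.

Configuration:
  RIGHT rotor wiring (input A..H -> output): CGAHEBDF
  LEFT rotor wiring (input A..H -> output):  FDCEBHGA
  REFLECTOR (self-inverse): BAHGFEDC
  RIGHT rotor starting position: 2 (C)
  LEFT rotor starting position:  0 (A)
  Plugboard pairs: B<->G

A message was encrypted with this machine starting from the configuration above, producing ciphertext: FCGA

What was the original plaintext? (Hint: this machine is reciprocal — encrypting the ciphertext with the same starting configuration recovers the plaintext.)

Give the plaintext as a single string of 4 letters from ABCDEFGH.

Char 1 ('F'): step: R->3, L=0; F->plug->F->R->H->L->A->refl->B->L'->E->R'->A->plug->A
Char 2 ('C'): step: R->4, L=0; C->plug->C->R->H->L->A->refl->B->L'->E->R'->G->plug->B
Char 3 ('G'): step: R->5, L=0; G->plug->B->R->G->L->G->refl->D->L'->B->R'->E->plug->E
Char 4 ('A'): step: R->6, L=0; A->plug->A->R->F->L->H->refl->C->L'->C->R'->E->plug->E

Answer: ABEE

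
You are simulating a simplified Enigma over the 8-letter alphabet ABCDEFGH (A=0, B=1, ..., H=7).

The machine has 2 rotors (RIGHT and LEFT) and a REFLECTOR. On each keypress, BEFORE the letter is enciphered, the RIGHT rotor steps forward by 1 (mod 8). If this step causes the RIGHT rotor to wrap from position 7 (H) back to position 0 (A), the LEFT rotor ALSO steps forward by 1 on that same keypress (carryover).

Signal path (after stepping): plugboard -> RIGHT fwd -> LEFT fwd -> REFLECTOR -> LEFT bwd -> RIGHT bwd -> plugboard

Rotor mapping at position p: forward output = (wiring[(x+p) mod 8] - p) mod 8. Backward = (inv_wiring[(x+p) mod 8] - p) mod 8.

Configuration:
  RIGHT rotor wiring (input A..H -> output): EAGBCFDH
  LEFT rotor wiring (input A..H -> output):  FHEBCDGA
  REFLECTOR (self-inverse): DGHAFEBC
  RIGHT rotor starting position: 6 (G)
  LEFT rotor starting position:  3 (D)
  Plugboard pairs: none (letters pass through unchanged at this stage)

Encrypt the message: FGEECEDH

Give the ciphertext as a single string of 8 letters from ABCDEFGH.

Answer: EHCGFFEF

Derivation:
Char 1 ('F'): step: R->7, L=3; F->plug->F->R->D->L->D->refl->A->L'->C->R'->E->plug->E
Char 2 ('G'): step: R->0, L->4 (L advanced); G->plug->G->R->D->L->E->refl->F->L'->H->R'->H->plug->H
Char 3 ('E'): step: R->1, L=4; E->plug->E->R->E->L->B->refl->G->L'->A->R'->C->plug->C
Char 4 ('E'): step: R->2, L=4; E->plug->E->R->B->L->H->refl->C->L'->C->R'->G->plug->G
Char 5 ('C'): step: R->3, L=4; C->plug->C->R->C->L->C->refl->H->L'->B->R'->F->plug->F
Char 6 ('E'): step: R->4, L=4; E->plug->E->R->A->L->G->refl->B->L'->E->R'->F->plug->F
Char 7 ('D'): step: R->5, L=4; D->plug->D->R->H->L->F->refl->E->L'->D->R'->E->plug->E
Char 8 ('H'): step: R->6, L=4; H->plug->H->R->H->L->F->refl->E->L'->D->R'->F->plug->F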